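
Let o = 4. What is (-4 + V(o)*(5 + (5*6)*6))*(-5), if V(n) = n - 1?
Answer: -2755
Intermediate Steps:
V(n) = -1 + n
(-4 + V(o)*(5 + (5*6)*6))*(-5) = (-4 + (-1 + 4)*(5 + (5*6)*6))*(-5) = (-4 + 3*(5 + 30*6))*(-5) = (-4 + 3*(5 + 180))*(-5) = (-4 + 3*185)*(-5) = (-4 + 555)*(-5) = 551*(-5) = -2755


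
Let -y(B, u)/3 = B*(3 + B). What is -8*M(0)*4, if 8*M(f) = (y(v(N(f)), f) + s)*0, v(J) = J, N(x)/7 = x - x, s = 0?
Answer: 0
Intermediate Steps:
N(x) = 0 (N(x) = 7*(x - x) = 7*0 = 0)
y(B, u) = -3*B*(3 + B)
M(f) = 0 (M(f) = ((-3*0*(3 + 0) + 0)*0)/8 = ((-3*0*3 + 0)*0)/8 = ((0 + 0)*0)/8 = (0*0)/8 = (⅛)*0 = 0)
-8*M(0)*4 = -8*0*4 = 0*4 = 0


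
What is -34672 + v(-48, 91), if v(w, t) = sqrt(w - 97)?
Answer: -34672 + I*sqrt(145) ≈ -34672.0 + 12.042*I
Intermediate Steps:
v(w, t) = sqrt(-97 + w)
-34672 + v(-48, 91) = -34672 + sqrt(-97 - 48) = -34672 + sqrt(-145) = -34672 + I*sqrt(145)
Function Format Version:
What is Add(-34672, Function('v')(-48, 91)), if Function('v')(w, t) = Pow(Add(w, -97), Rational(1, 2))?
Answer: Add(-34672, Mul(I, Pow(145, Rational(1, 2)))) ≈ Add(-34672., Mul(12.042, I))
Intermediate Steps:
Function('v')(w, t) = Pow(Add(-97, w), Rational(1, 2))
Add(-34672, Function('v')(-48, 91)) = Add(-34672, Pow(Add(-97, -48), Rational(1, 2))) = Add(-34672, Pow(-145, Rational(1, 2))) = Add(-34672, Mul(I, Pow(145, Rational(1, 2))))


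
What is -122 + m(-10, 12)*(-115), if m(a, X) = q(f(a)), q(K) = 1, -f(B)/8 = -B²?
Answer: -237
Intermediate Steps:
f(B) = 8*B² (f(B) = -(-8)*B² = 8*B²)
m(a, X) = 1
-122 + m(-10, 12)*(-115) = -122 + 1*(-115) = -122 - 115 = -237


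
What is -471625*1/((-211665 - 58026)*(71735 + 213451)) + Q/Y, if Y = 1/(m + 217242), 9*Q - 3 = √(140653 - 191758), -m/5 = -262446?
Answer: 3564693928142459/6992008866 + 509824*I*√51105/3 ≈ 5.0982e+5 + 3.8418e+7*I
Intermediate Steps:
m = 1312230 (m = -5*(-262446) = 1312230)
Q = ⅓ + I*√51105/9 (Q = ⅓ + √(140653 - 191758)/9 = ⅓ + √(-51105)/9 = ⅓ + (I*√51105)/9 = ⅓ + I*√51105/9 ≈ 0.33333 + 25.118*I)
Y = 1/1529472 (Y = 1/(1312230 + 217242) = 1/1529472 ≈ 6.5382e-7)
-471625*1/((-211665 - 58026)*(71735 + 213451)) + Q/Y = -471625*1/((-211665 - 58026)*(71735 + 213451)) + (⅓ + I*√51105/9)/(1/1529472) = -471625/((-269691*285186)) + (⅓ + I*√51105/9)*1529472 = -471625/(-76912097526) + (509824 + 509824*I*√51105/3) = -471625*(-1/76912097526) + (509824 + 509824*I*√51105/3) = 42875/6992008866 + (509824 + 509824*I*√51105/3) = 3564693928142459/6992008866 + 509824*I*√51105/3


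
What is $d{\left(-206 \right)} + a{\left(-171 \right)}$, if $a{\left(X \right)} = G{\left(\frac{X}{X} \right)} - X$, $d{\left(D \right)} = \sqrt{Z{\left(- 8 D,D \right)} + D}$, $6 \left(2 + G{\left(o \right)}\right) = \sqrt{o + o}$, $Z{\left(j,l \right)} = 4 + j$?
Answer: $169 + \sqrt{1446} + \frac{\sqrt{2}}{6} \approx 207.26$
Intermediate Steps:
$G{\left(o \right)} = -2 + \frac{\sqrt{2} \sqrt{o}}{6}$ ($G{\left(o \right)} = -2 + \frac{\sqrt{o + o}}{6} = -2 + \frac{\sqrt{2 o}}{6} = -2 + \frac{\sqrt{2} \sqrt{o}}{6}$)
$d{\left(D \right)} = \sqrt{4 - 7 D}$ ($d{\left(D \right)} = \sqrt{\left(4 - 8 D\right) + D} = \sqrt{4 - 7 D}$)
$a{\left(X \right)} = -2 - X + \frac{\sqrt{2}}{6}$ ($a{\left(X \right)} = \left(-2 + \frac{\sqrt{2} \sqrt{\frac{X}{X}}}{6}\right) - X = \left(-2 + \frac{\sqrt{2} \sqrt{1}}{6}\right) - X = \left(-2 + \frac{1}{6} \sqrt{2} \cdot 1\right) - X = \left(-2 + \frac{\sqrt{2}}{6}\right) - X = -2 - X + \frac{\sqrt{2}}{6}$)
$d{\left(-206 \right)} + a{\left(-171 \right)} = \sqrt{4 - -1442} - \left(-169 - \frac{\sqrt{2}}{6}\right) = \sqrt{4 + 1442} + \left(-2 + 171 + \frac{\sqrt{2}}{6}\right) = \sqrt{1446} + \left(169 + \frac{\sqrt{2}}{6}\right) = 169 + \sqrt{1446} + \frac{\sqrt{2}}{6}$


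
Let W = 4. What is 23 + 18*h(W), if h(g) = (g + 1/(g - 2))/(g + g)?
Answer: 265/8 ≈ 33.125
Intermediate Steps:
h(g) = (g + 1/(-2 + g))/(2*g) (h(g) = (g + 1/(-2 + g))/((2*g)) = (g + 1/(-2 + g))*(1/(2*g)) = (g + 1/(-2 + g))/(2*g))
23 + 18*h(W) = 23 + 18*((½)*(1 + 4² - 2*4)/(4*(-2 + 4))) = 23 + 18*((½)*(¼)*(1 + 16 - 8)/2) = 23 + 18*((½)*(¼)*(½)*9) = 23 + 18*(9/16) = 23 + 81/8 = 265/8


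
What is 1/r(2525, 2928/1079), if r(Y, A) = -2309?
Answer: -1/2309 ≈ -0.00043309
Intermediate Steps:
1/r(2525, 2928/1079) = 1/(-2309) = -1/2309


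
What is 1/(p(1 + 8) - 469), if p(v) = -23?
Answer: -1/492 ≈ -0.0020325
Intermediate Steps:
1/(p(1 + 8) - 469) = 1/(-23 - 469) = 1/(-492) = -1/492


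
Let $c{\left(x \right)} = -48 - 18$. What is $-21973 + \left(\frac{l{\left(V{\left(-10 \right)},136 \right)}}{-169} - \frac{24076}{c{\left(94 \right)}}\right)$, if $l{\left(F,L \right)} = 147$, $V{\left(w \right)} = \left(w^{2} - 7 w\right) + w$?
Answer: $- \frac{120513850}{5577} \approx -21609.0$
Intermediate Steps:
$V{\left(w \right)} = w^{2} - 6 w$
$c{\left(x \right)} = -66$
$-21973 + \left(\frac{l{\left(V{\left(-10 \right)},136 \right)}}{-169} - \frac{24076}{c{\left(94 \right)}}\right) = -21973 + \left(\frac{147}{-169} - \frac{24076}{-66}\right) = -21973 + \left(147 \left(- \frac{1}{169}\right) - - \frac{12038}{33}\right) = -21973 + \left(- \frac{147}{169} + \frac{12038}{33}\right) = -21973 + \frac{2029571}{5577} = - \frac{120513850}{5577}$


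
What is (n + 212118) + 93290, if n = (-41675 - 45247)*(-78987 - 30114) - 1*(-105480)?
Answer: 9483688010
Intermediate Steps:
n = 9483382602 (n = -86922*(-109101) + 105480 = 9483277122 + 105480 = 9483382602)
(n + 212118) + 93290 = (9483382602 + 212118) + 93290 = 9483594720 + 93290 = 9483688010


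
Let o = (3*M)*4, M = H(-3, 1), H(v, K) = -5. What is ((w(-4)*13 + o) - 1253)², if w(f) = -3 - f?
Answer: 1690000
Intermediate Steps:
M = -5
o = -60 (o = (3*(-5))*4 = -15*4 = -60)
((w(-4)*13 + o) - 1253)² = (((-3 - 1*(-4))*13 - 60) - 1253)² = (((-3 + 4)*13 - 60) - 1253)² = ((1*13 - 60) - 1253)² = ((13 - 60) - 1253)² = (-47 - 1253)² = (-1300)² = 1690000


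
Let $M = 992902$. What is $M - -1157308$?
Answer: $2150210$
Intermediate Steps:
$M - -1157308 = 992902 - -1157308 = 992902 + 1157308 = 2150210$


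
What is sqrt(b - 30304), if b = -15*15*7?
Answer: I*sqrt(31879) ≈ 178.55*I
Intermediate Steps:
b = -1575 (b = -225*7 = -1575)
sqrt(b - 30304) = sqrt(-1575 - 30304) = sqrt(-31879) = I*sqrt(31879)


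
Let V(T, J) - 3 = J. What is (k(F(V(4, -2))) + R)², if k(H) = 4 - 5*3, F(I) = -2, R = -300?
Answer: 96721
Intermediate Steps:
V(T, J) = 3 + J
k(H) = -11 (k(H) = 4 - 15 = -11)
(k(F(V(4, -2))) + R)² = (-11 - 300)² = (-311)² = 96721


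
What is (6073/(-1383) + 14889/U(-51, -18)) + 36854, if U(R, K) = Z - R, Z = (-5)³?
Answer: 3750671179/102342 ≈ 36648.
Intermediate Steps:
Z = -125
U(R, K) = -125 - R
(6073/(-1383) + 14889/U(-51, -18)) + 36854 = (6073/(-1383) + 14889/(-125 - 1*(-51))) + 36854 = (6073*(-1/1383) + 14889/(-125 + 51)) + 36854 = (-6073/1383 + 14889/(-74)) + 36854 = (-6073/1383 + 14889*(-1/74)) + 36854 = (-6073/1383 - 14889/74) + 36854 = -21040889/102342 + 36854 = 3750671179/102342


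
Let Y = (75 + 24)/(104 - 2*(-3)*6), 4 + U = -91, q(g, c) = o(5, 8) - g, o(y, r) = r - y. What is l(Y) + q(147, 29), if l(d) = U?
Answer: -239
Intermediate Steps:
q(g, c) = 3 - g (q(g, c) = (8 - 1*5) - g = (8 - 5) - g = 3 - g)
U = -95 (U = -4 - 91 = -95)
Y = 99/140 (Y = 99/(104 + 6*6) = 99/(104 + 36) = 99/140 ≈ 0.70714)
l(d) = -95
l(Y) + q(147, 29) = -95 + (3 - 1*147) = -95 + (3 - 147) = -95 - 144 = -239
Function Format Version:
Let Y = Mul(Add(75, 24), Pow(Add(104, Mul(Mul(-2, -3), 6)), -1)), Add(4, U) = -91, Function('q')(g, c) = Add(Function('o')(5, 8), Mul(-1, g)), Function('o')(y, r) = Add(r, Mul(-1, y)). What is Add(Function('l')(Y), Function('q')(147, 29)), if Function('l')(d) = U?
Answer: -239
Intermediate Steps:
Function('q')(g, c) = Add(3, Mul(-1, g)) (Function('q')(g, c) = Add(Add(8, Mul(-1, 5)), Mul(-1, g)) = Add(Add(8, -5), Mul(-1, g)) = Add(3, Mul(-1, g)))
U = -95 (U = Add(-4, -91) = -95)
Y = Rational(99, 140) (Y = Mul(99, Pow(Add(104, Mul(6, 6)), -1)) = Mul(99, Pow(Add(104, 36), -1)) = Mul(99, Pow(140, -1)) = Mul(99, Rational(1, 140)) = Rational(99, 140) ≈ 0.70714)
Function('l')(d) = -95
Add(Function('l')(Y), Function('q')(147, 29)) = Add(-95, Add(3, Mul(-1, 147))) = Add(-95, Add(3, -147)) = Add(-95, -144) = -239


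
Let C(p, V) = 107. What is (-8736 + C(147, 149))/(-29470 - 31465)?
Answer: 8629/60935 ≈ 0.14161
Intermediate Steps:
(-8736 + C(147, 149))/(-29470 - 31465) = (-8736 + 107)/(-29470 - 31465) = -8629/(-60935) = -8629*(-1/60935) = 8629/60935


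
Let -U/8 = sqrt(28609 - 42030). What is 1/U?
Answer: I*sqrt(13421)/107368 ≈ 0.001079*I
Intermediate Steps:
U = -8*I*sqrt(13421) (U = -8*sqrt(28609 - 42030) = -8*I*sqrt(13421) ≈ -926.79*I)
1/U = 1/(-8*I*sqrt(13421)) = I*sqrt(13421)/107368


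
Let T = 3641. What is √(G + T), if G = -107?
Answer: √3534 ≈ 59.447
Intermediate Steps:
√(G + T) = √(-107 + 3641) = √3534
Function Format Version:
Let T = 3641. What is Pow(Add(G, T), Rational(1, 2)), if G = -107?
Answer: Pow(3534, Rational(1, 2)) ≈ 59.447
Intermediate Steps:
Pow(Add(G, T), Rational(1, 2)) = Pow(Add(-107, 3641), Rational(1, 2)) = Pow(3534, Rational(1, 2))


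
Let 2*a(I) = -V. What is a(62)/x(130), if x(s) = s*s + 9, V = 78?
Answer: -39/16909 ≈ -0.0023065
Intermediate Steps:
a(I) = -39 (a(I) = (-1*78)/2 = (1/2)*(-78) = -39)
x(s) = 9 + s**2 (x(s) = s**2 + 9 = 9 + s**2)
a(62)/x(130) = -39/(9 + 130**2) = -39/(9 + 16900) = -39/16909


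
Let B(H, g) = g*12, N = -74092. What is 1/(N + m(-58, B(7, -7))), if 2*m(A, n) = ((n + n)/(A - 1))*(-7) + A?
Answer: -59/4373727 ≈ -1.3490e-5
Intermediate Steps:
B(H, g) = 12*g
m(A, n) = A/2 - 7*n/(-1 + A) (m(A, n) = (((n + n)/(A - 1))*(-7) + A)/2 = (((2*n)/(-1 + A))*(-7) + A)/2 = ((2*n/(-1 + A))*(-7) + A)/2 = (-14*n/(-1 + A) + A)/2 = (A - 14*n/(-1 + A))/2 = A/2 - 7*n/(-1 + A))
1/(N + m(-58, B(7, -7))) = 1/(-74092 + ((-58)² - 1*(-58) - 168*(-7))/(2*(-1 - 58))) = 1/(-74092 + (½)*(3364 + 58 - 14*(-84))/(-59)) = 1/(-74092 + (½)*(-1/59)*(3364 + 58 + 1176)) = 1/(-74092 + (½)*(-1/59)*4598) = 1/(-74092 - 2299/59) = 1/(-4373727/59) = -59/4373727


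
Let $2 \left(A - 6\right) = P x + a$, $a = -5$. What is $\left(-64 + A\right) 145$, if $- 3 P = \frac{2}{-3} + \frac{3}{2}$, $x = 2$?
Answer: $- \frac{79315}{9} \approx -8812.8$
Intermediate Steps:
$P = - \frac{5}{18}$ ($P = - \frac{\frac{2}{-3} + \frac{3}{2}}{3} = - \frac{2 \left(- \frac{1}{3}\right) + 3 \cdot \frac{1}{2}}{3} = - \frac{- \frac{2}{3} + \frac{3}{2}}{3} = \left(- \frac{1}{3}\right) \frac{5}{6} = - \frac{5}{18} \approx -0.27778$)
$A = \frac{29}{9}$ ($A = 6 + \frac{\left(- \frac{5}{18}\right) 2 - 5}{2} = 6 + \frac{- \frac{5}{9} - 5}{2} = 6 + \frac{1}{2} \left(- \frac{50}{9}\right) = 6 - \frac{25}{9} = \frac{29}{9} \approx 3.2222$)
$\left(-64 + A\right) 145 = \left(-64 + \frac{29}{9}\right) 145 = \left(- \frac{547}{9}\right) 145 = - \frac{79315}{9}$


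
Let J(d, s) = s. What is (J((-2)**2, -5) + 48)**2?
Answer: 1849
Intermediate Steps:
(J((-2)**2, -5) + 48)**2 = (-5 + 48)**2 = 43**2 = 1849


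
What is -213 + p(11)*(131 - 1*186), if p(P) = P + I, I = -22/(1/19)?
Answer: 22172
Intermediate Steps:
I = -418 (I = -22/1/19 = -22*19 = -418)
p(P) = -418 + P (p(P) = P - 418 = -418 + P)
-213 + p(11)*(131 - 1*186) = -213 + (-418 + 11)*(131 - 1*186) = -213 - 407*(131 - 186) = -213 - 407*(-55) = -213 + 22385 = 22172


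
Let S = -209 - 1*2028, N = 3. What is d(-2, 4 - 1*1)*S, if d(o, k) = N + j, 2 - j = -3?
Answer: -17896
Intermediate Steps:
j = 5 (j = 2 - 1*(-3) = 2 + 3 = 5)
d(o, k) = 8 (d(o, k) = 3 + 5 = 8)
S = -2237 (S = -209 - 2028 = -2237)
d(-2, 4 - 1*1)*S = 8*(-2237) = -17896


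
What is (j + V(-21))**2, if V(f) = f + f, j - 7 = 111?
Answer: 5776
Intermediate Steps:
j = 118 (j = 7 + 111 = 118)
V(f) = 2*f
(j + V(-21))**2 = (118 + 2*(-21))**2 = (118 - 42)**2 = 76**2 = 5776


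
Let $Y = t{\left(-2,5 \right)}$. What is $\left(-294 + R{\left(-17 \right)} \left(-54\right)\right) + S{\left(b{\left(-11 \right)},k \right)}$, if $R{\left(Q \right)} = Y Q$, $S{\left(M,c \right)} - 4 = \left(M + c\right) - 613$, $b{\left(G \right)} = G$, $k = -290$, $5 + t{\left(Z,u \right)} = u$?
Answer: $-1204$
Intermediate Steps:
$t{\left(Z,u \right)} = -5 + u$
$Y = 0$ ($Y = -5 + 5 = 0$)
$S{\left(M,c \right)} = -609 + M + c$ ($S{\left(M,c \right)} = 4 - \left(613 - M - c\right) = 4 + \left(-613 + M + c\right) = -609 + M + c$)
$R{\left(Q \right)} = 0$ ($R{\left(Q \right)} = 0 Q = 0$)
$\left(-294 + R{\left(-17 \right)} \left(-54\right)\right) + S{\left(b{\left(-11 \right)},k \right)} = \left(-294 + 0 \left(-54\right)\right) - 910 = \left(-294 + 0\right) - 910 = -294 - 910 = -1204$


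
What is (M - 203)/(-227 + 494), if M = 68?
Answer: -45/89 ≈ -0.50562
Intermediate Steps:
(M - 203)/(-227 + 494) = (68 - 203)/(-227 + 494) = -135/267 = -135*1/267 = -45/89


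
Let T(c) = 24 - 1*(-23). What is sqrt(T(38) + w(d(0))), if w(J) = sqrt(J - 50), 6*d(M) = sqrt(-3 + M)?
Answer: sqrt(1692 + 6*sqrt(6)*sqrt(-300 + I*sqrt(3)))/6 ≈ 6.8764 + 0.51416*I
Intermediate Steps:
d(M) = sqrt(-3 + M)/6
w(J) = sqrt(-50 + J)
T(c) = 47 (T(c) = 24 + 23 = 47)
sqrt(T(38) + w(d(0))) = sqrt(47 + sqrt(-50 + sqrt(-3 + 0)/6)) = sqrt(47 + sqrt(-50 + sqrt(-3)/6)) = sqrt(47 + sqrt(-50 + (I*sqrt(3))/6)) = sqrt(47 + sqrt(-50 + I*sqrt(3)/6))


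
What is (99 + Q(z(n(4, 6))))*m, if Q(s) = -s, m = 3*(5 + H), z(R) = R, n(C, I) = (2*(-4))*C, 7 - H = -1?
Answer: 5109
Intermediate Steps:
H = 8 (H = 7 - 1*(-1) = 7 + 1 = 8)
n(C, I) = -8*C
m = 39 (m = 3*(5 + 8) = 3*13 = 39)
(99 + Q(z(n(4, 6))))*m = (99 - (-8)*4)*39 = (99 - 1*(-32))*39 = (99 + 32)*39 = 131*39 = 5109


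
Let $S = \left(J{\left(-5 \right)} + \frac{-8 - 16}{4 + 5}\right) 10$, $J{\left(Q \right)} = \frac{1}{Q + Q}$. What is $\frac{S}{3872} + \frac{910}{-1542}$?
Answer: $- \frac{1783091}{2985312} \approx -0.59729$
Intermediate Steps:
$J{\left(Q \right)} = \frac{1}{2 Q}$
$S = - \frac{83}{3}$ ($S = \left(\frac{1}{2 \left(-5\right)} + \frac{-8 - 16}{4 + 5}\right) 10 = \left(\frac{1}{2} \left(- \frac{1}{5}\right) - \frac{24}{9}\right) 10 = \left(- \frac{1}{10} - \frac{8}{3}\right) 10 = \left(- \frac{83}{30}\right) 10 = - \frac{83}{3} \approx -27.667$)
$\frac{S}{3872} + \frac{910}{-1542} = - \frac{83}{3 \cdot 3872} + \frac{910}{-1542} = \left(- \frac{83}{3}\right) \frac{1}{3872} + 910 \left(- \frac{1}{1542}\right) = - \frac{83}{11616} - \frac{455}{771} = - \frac{1783091}{2985312}$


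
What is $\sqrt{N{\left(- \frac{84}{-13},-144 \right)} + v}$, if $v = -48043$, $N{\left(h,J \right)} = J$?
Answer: $i \sqrt{48187} \approx 219.52 i$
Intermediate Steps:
$\sqrt{N{\left(- \frac{84}{-13},-144 \right)} + v} = \sqrt{-144 - 48043} = \sqrt{-48187} = i \sqrt{48187}$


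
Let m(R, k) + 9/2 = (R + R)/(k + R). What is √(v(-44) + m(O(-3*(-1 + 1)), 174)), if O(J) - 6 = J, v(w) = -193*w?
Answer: √7638810/30 ≈ 92.128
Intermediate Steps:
O(J) = 6 + J
m(R, k) = -9/2 + 2*R/(R + k) (m(R, k) = -9/2 + (R + R)/(k + R) = -9/2 + (2*R)/(R + k) = -9/2 + 2*R/(R + k))
√(v(-44) + m(O(-3*(-1 + 1)), 174)) = √(-193*(-44) + (-9*174 - 5*(6 - 3*(-1 + 1)))/(2*((6 - 3*(-1 + 1)) + 174))) = √(8492 + (-1566 - 5*(6 - 3*0))/(2*((6 - 3*0) + 174))) = √(8492 + (-1566 - 5*(6 + 0))/(2*((6 + 0) + 174))) = √(8492 + (-1566 - 5*6)/(2*(6 + 174))) = √(8492 + (½)*(-1566 - 30)/180) = √(8492 + (½)*(1/180)*(-1596)) = √(8492 - 133/30) = √(254627/30) = √7638810/30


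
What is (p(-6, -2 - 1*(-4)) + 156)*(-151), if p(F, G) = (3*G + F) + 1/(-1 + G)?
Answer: -23707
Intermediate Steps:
p(F, G) = F + 1/(-1 + G) + 3*G (p(F, G) = (F + 3*G) + 1/(-1 + G) = F + 1/(-1 + G) + 3*G)
(p(-6, -2 - 1*(-4)) + 156)*(-151) = ((1 - 1*(-6) - 3*(-2 - 1*(-4)) + 3*(-2 - 1*(-4))² - 6*(-2 - 1*(-4)))/(-1 + (-2 - 1*(-4))) + 156)*(-151) = ((1 + 6 - 3*(-2 + 4) + 3*(-2 + 4)² - 6*(-2 + 4))/(-1 + (-2 + 4)) + 156)*(-151) = ((1 + 6 - 3*2 + 3*2² - 6*2)/(-1 + 2) + 156)*(-151) = ((1 + 6 - 6 + 3*4 - 12)/1 + 156)*(-151) = (1*(1 + 6 - 6 + 12 - 12) + 156)*(-151) = (1*1 + 156)*(-151) = (1 + 156)*(-151) = 157*(-151) = -23707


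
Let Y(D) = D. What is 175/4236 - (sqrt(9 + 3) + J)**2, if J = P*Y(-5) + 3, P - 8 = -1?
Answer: -4388321/4236 + 128*sqrt(3) ≈ -814.26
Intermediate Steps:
P = 7 (P = 8 - 1 = 7)
J = -32 (J = 7*(-5) + 3 = -35 + 3 = -32)
175/4236 - (sqrt(9 + 3) + J)**2 = 175/4236 - (sqrt(9 + 3) - 32)**2 = 175*(1/4236) - (sqrt(12) - 32)**2 = 175/4236 - (2*sqrt(3) - 32)**2 = 175/4236 - (-32 + 2*sqrt(3))**2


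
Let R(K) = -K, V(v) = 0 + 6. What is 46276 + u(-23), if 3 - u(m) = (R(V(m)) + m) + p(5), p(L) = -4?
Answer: 46312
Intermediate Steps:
V(v) = 6
u(m) = 13 - m (u(m) = 3 - ((-1*6 + m) - 4) = 3 - ((-6 + m) - 4) = 3 - (-10 + m) = 3 + (10 - m) = 13 - m)
46276 + u(-23) = 46276 + (13 - 1*(-23)) = 46276 + (13 + 23) = 46276 + 36 = 46312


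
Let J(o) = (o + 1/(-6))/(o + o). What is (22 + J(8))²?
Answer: 4661281/9216 ≈ 505.78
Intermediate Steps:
J(o) = (-⅙ + o)/(2*o) (J(o) = (o - ⅙)/((2*o)) = (-⅙ + o)*(1/(2*o)) = (-⅙ + o)/(2*o))
(22 + J(8))² = (22 + (1/12)*(-1 + 6*8)/8)² = (22 + (1/12)*(⅛)*(-1 + 48))² = (22 + (1/12)*(⅛)*47)² = (22 + 47/96)² = (2159/96)² = 4661281/9216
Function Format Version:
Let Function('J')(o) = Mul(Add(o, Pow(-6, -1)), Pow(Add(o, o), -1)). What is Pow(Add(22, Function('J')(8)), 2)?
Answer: Rational(4661281, 9216) ≈ 505.78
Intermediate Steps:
Function('J')(o) = Mul(Rational(1, 2), Pow(o, -1), Add(Rational(-1, 6), o)) (Function('J')(o) = Mul(Add(o, Rational(-1, 6)), Pow(Mul(2, o), -1)) = Mul(Add(Rational(-1, 6), o), Mul(Rational(1, 2), Pow(o, -1))) = Mul(Rational(1, 2), Pow(o, -1), Add(Rational(-1, 6), o)))
Pow(Add(22, Function('J')(8)), 2) = Pow(Add(22, Mul(Rational(1, 12), Pow(8, -1), Add(-1, Mul(6, 8)))), 2) = Pow(Add(22, Mul(Rational(1, 12), Rational(1, 8), Add(-1, 48))), 2) = Pow(Add(22, Mul(Rational(1, 12), Rational(1, 8), 47)), 2) = Pow(Add(22, Rational(47, 96)), 2) = Pow(Rational(2159, 96), 2) = Rational(4661281, 9216)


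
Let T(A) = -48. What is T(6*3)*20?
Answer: -960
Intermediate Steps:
T(6*3)*20 = -48*20 = -960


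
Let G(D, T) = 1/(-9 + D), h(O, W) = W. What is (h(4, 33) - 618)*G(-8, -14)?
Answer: 585/17 ≈ 34.412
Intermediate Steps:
(h(4, 33) - 618)*G(-8, -14) = (33 - 618)/(-9 - 8) = -585/(-17) = -585*(-1/17) = 585/17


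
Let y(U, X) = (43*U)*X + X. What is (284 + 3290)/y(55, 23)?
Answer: 1787/27209 ≈ 0.065677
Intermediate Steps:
y(U, X) = X + 43*U*X (y(U, X) = 43*U*X + X = X + 43*U*X)
(284 + 3290)/y(55, 23) = (284 + 3290)/((23*(1 + 43*55))) = 3574/((23*(1 + 2365))) = 3574/((23*2366)) = 3574/54418 = 3574*(1/54418) = 1787/27209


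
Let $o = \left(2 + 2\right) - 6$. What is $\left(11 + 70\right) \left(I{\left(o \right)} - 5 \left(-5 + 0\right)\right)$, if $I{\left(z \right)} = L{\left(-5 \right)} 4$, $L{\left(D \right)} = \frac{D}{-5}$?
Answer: $2349$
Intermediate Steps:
$o = -2$ ($o = 4 - 6 = -2$)
$L{\left(D \right)} = - \frac{D}{5}$ ($L{\left(D \right)} = D \left(- \frac{1}{5}\right) = - \frac{D}{5}$)
$I{\left(z \right)} = 4$ ($I{\left(z \right)} = \left(- \frac{1}{5}\right) \left(-5\right) 4 = 1 \cdot 4 = 4$)
$\left(11 + 70\right) \left(I{\left(o \right)} - 5 \left(-5 + 0\right)\right) = \left(11 + 70\right) \left(4 - 5 \left(-5 + 0\right)\right) = 81 \left(4 - -25\right) = 81 \left(4 + 25\right) = 81 \cdot 29 = 2349$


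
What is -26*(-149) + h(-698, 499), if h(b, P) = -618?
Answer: 3256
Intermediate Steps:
-26*(-149) + h(-698, 499) = -26*(-149) - 618 = 3874 - 618 = 3256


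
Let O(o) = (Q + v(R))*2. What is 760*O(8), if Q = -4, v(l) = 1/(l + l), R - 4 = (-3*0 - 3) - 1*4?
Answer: -19000/3 ≈ -6333.3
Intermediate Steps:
R = -3 (R = 4 + ((-3*0 - 3) - 1*4) = 4 + ((0 - 3) - 4) = 4 + (-3 - 4) = 4 - 7 = -3)
v(l) = 1/(2*l)
O(o) = -25/3 (O(o) = (-4 + (½)/(-3))*2 = (-4 + (½)*(-⅓))*2 = (-4 - ⅙)*2 = -25/6*2 = -25/3)
760*O(8) = 760*(-25/3) = -19000/3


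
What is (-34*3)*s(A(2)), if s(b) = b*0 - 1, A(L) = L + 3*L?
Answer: 102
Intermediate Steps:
A(L) = 4*L
s(b) = -1 (s(b) = 0 - 1 = -1)
(-34*3)*s(A(2)) = -34*3*(-1) = -102*(-1) = 102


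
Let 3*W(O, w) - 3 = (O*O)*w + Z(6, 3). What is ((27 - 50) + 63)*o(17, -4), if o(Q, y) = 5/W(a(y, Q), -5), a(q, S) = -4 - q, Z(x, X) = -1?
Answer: 300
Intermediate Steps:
W(O, w) = 2/3 + w*O**2/3 (W(O, w) = 1 + ((O*O)*w - 1)/3 = 1 + (O**2*w - 1)/3 = 1 + (w*O**2 - 1)/3 = 1 + (-1 + w*O**2)/3 = 1 + (-1/3 + w*O**2/3) = 2/3 + w*O**2/3)
o(Q, y) = 5/(2/3 - 5*(-4 - y)**2/3) (o(Q, y) = 5/(2/3 + (1/3)*(-5)*(-4 - y)**2) = 5/(2/3 - 5*(-4 - y)**2/3))
((27 - 50) + 63)*o(17, -4) = ((27 - 50) + 63)*(-15/(-2 + 5*(4 - 4)**2)) = (-23 + 63)*(-15/(-2 + 5*0**2)) = 40*(-15/(-2 + 5*0)) = 40*(-15/(-2 + 0)) = 40*(-15/(-2)) = 40*(-15*(-1/2)) = 40*(15/2) = 300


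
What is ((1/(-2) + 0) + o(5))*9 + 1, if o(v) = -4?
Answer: -79/2 ≈ -39.500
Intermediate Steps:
((1/(-2) + 0) + o(5))*9 + 1 = ((1/(-2) + 0) - 4)*9 + 1 = ((-½ + 0) - 4)*9 + 1 = (-½ - 4)*9 + 1 = -9/2*9 + 1 = -81/2 + 1 = -79/2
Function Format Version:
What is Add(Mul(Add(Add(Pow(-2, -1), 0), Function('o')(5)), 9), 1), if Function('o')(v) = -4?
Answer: Rational(-79, 2) ≈ -39.500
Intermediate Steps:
Add(Mul(Add(Add(Pow(-2, -1), 0), Function('o')(5)), 9), 1) = Add(Mul(Add(Add(Pow(-2, -1), 0), -4), 9), 1) = Add(Mul(Add(Add(Rational(-1, 2), 0), -4), 9), 1) = Add(Mul(Add(Rational(-1, 2), -4), 9), 1) = Add(Mul(Rational(-9, 2), 9), 1) = Add(Rational(-81, 2), 1) = Rational(-79, 2)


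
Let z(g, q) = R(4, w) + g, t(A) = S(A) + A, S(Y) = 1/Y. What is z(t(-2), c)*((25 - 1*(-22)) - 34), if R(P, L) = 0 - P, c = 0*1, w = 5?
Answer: -169/2 ≈ -84.500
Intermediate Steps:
c = 0
R(P, L) = -P
t(A) = A + 1/A (t(A) = 1/A + A = A + 1/A)
z(g, q) = -4 + g (z(g, q) = -1*4 + g = -4 + g)
z(t(-2), c)*((25 - 1*(-22)) - 34) = (-4 + (-2 + 1/(-2)))*((25 - 1*(-22)) - 34) = (-4 + (-2 - 1/2))*((25 + 22) - 34) = (-4 - 5/2)*(47 - 34) = -13/2*13 = -169/2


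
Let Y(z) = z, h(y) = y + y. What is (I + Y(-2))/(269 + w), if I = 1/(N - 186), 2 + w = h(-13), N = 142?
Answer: -89/10604 ≈ -0.0083931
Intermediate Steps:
h(y) = 2*y
w = -28 (w = -2 + 2*(-13) = -2 - 26 = -28)
I = -1/44 (I = 1/(142 - 186) = 1/(-44) = -1/44 ≈ -0.022727)
(I + Y(-2))/(269 + w) = (-1/44 - 2)/(269 - 28) = -89/44/241 = -89/44*1/241 = -89/10604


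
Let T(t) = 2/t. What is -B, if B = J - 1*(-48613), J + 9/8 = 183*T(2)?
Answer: -390359/8 ≈ -48795.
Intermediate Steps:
J = 1455/8 (J = -9/8 + 183*(2/2) = -9/8 + 183*(2*(1/2)) = -9/8 + 183*1 = -9/8 + 183 = 1455/8 ≈ 181.88)
B = 390359/8 (B = 1455/8 - 1*(-48613) = 1455/8 + 48613 = 390359/8 ≈ 48795.)
-B = -1*390359/8 = -390359/8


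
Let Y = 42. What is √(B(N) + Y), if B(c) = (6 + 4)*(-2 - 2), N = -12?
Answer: √2 ≈ 1.4142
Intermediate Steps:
B(c) = -40 (B(c) = 10*(-4) = -40)
√(B(N) + Y) = √(-40 + 42) = √2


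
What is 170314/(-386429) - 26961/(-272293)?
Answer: -35956797733/105221911697 ≈ -0.34172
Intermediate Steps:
170314/(-386429) - 26961/(-272293) = 170314*(-1/386429) - 26961*(-1/272293) = -170314/386429 + 26961/272293 = -35956797733/105221911697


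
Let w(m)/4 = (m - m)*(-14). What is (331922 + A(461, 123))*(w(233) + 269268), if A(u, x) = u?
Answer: 89500105644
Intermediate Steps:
w(m) = 0 (w(m) = 4*((m - m)*(-14)) = 4*(0*(-14)) = 4*0 = 0)
(331922 + A(461, 123))*(w(233) + 269268) = (331922 + 461)*(0 + 269268) = 332383*269268 = 89500105644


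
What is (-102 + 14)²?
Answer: 7744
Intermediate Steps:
(-102 + 14)² = (-88)² = 7744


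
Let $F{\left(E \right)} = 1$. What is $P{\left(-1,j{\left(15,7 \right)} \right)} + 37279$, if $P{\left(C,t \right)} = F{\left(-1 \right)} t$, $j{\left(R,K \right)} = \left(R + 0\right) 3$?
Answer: $37324$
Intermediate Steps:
$j{\left(R,K \right)} = 3 R$ ($j{\left(R,K \right)} = R 3 = 3 R$)
$P{\left(C,t \right)} = t$ ($P{\left(C,t \right)} = 1 t = t$)
$P{\left(-1,j{\left(15,7 \right)} \right)} + 37279 = 3 \cdot 15 + 37279 = 45 + 37279 = 37324$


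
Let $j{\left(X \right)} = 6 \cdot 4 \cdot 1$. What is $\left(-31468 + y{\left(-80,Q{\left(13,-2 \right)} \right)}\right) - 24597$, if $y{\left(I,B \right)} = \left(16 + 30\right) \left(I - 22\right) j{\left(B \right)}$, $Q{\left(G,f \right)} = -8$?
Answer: $-168673$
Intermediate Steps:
$j{\left(X \right)} = 24$ ($j{\left(X \right)} = 6 \cdot 4 = 24$)
$y{\left(I,B \right)} = -24288 + 1104 I$ ($y{\left(I,B \right)} = \left(16 + 30\right) \left(I - 22\right) 24 = 46 \left(-22 + I\right) 24 = \left(-1012 + 46 I\right) 24 = -24288 + 1104 I$)
$\left(-31468 + y{\left(-80,Q{\left(13,-2 \right)} \right)}\right) - 24597 = \left(-31468 + \left(-24288 + 1104 \left(-80\right)\right)\right) - 24597 = \left(-31468 - 112608\right) - 24597 = -144076 - 24597 = -168673$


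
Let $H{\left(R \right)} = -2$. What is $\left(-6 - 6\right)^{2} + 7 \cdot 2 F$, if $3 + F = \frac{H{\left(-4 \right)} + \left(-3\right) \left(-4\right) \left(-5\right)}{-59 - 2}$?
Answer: $\frac{7090}{61} \approx 116.23$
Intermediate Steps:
$F = - \frac{121}{61}$ ($F = -3 + \frac{-2 + \left(-3\right) \left(-4\right) \left(-5\right)}{-59 - 2} = -3 + \frac{-2 + 12 \left(-5\right)}{-61} = -3 + \left(-2 - 60\right) \left(- \frac{1}{61}\right) = -3 - - \frac{62}{61} = -3 + \frac{62}{61} = - \frac{121}{61} \approx -1.9836$)
$\left(-6 - 6\right)^{2} + 7 \cdot 2 F = \left(-6 - 6\right)^{2} + 7 \cdot 2 \left(- \frac{121}{61}\right) = \left(-12\right)^{2} + 14 \left(- \frac{121}{61}\right) = 144 - \frac{1694}{61} = \frac{7090}{61}$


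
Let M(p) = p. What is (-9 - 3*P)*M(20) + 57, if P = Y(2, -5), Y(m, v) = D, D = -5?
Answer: 177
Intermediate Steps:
Y(m, v) = -5
P = -5
(-9 - 3*P)*M(20) + 57 = (-9 - 3*(-5))*20 + 57 = (-9 + 15)*20 + 57 = 6*20 + 57 = 120 + 57 = 177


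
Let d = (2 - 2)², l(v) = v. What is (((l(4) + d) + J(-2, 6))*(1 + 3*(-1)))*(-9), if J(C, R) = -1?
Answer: 54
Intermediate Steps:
d = 0 (d = 0² = 0)
(((l(4) + d) + J(-2, 6))*(1 + 3*(-1)))*(-9) = (((4 + 0) - 1)*(1 + 3*(-1)))*(-9) = ((4 - 1)*(1 - 3))*(-9) = (3*(-2))*(-9) = -6*(-9) = 54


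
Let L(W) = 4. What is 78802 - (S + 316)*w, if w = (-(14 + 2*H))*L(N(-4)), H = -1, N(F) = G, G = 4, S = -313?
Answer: 78946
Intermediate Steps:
N(F) = 4
w = -48 (w = -2/(1/(7 - 1))*4 = -2/(1/6)*4 = -2/⅙*4 = -2*6*4 = -12*4 = -48)
78802 - (S + 316)*w = 78802 - (-313 + 316)*(-48) = 78802 - 3*(-48) = 78802 - 1*(-144) = 78802 + 144 = 78946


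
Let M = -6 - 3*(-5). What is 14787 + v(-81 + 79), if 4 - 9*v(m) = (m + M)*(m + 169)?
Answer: 131918/9 ≈ 14658.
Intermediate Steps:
M = 9 (M = -6 + 15 = 9)
v(m) = 4/9 - (9 + m)*(169 + m)/9 (v(m) = 4/9 - (m + 9)*(m + 169)/9 = 4/9 - (9 + m)*(169 + m)/9)
14787 + v(-81 + 79) = 14787 + (-1517/9 - 178*(-81 + 79)/9 - (-81 + 79)**2/9) = 14787 + (-1517/9 - 178/9*(-2) - 1/9*(-2)**2) = 14787 + (-1517/9 + 356/9 - 1/9*4) = 14787 + (-1517/9 + 356/9 - 4/9) = 14787 - 1165/9 = 131918/9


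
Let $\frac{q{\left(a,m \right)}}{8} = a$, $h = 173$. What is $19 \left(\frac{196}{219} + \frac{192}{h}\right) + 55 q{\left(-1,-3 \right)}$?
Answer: $- \frac{15227116}{37887} \approx -401.91$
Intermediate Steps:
$q{\left(a,m \right)} = 8 a$
$19 \left(\frac{196}{219} + \frac{192}{h}\right) + 55 q{\left(-1,-3 \right)} = 19 \left(\frac{196}{219} + \frac{192}{173}\right) + 55 \cdot 8 \left(-1\right) = 19 \left(196 \cdot \frac{1}{219} + 192 \cdot \frac{1}{173}\right) + 55 \left(-8\right) = 19 \left(\frac{196}{219} + \frac{192}{173}\right) - 440 = 19 \cdot \frac{75956}{37887} - 440 = \frac{1443164}{37887} - 440 = - \frac{15227116}{37887}$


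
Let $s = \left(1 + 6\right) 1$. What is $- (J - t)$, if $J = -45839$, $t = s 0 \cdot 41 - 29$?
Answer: $45810$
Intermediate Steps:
$s = 7$ ($s = 7 \cdot 1 = 7$)
$t = -29$ ($t = 7 \cdot 0 \cdot 41 - 29 = 7 \cdot 0 - 29 = 0 - 29 = -29$)
$- (J - t) = - (-45839 - -29) = - (-45839 + 29) = \left(-1\right) \left(-45810\right) = 45810$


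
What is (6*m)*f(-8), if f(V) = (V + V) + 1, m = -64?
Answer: 5760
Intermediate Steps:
f(V) = 1 + 2*V (f(V) = 2*V + 1 = 1 + 2*V)
(6*m)*f(-8) = (6*(-64))*(1 + 2*(-8)) = -384*(1 - 16) = -384*(-15) = 5760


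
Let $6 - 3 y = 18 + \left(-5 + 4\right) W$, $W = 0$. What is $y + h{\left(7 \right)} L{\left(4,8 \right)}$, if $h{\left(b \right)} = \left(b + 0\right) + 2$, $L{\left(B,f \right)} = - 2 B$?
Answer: $-76$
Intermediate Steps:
$h{\left(b \right)} = 2 + b$ ($h{\left(b \right)} = b + 2 = 2 + b$)
$y = -4$ ($y = 2 - \frac{18 + \left(-5 + 4\right) 0}{3} = 2 - \frac{18 - 0}{3} = 2 - \frac{18 + 0}{3} = 2 - 6 = -4$)
$y + h{\left(7 \right)} L{\left(4,8 \right)} = -4 + \left(2 + 7\right) \left(\left(-2\right) 4\right) = -4 + 9 \left(-8\right) = -4 - 72 = -76$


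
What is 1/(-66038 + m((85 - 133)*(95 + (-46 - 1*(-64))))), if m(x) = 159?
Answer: -1/65879 ≈ -1.5179e-5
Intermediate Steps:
1/(-66038 + m((85 - 133)*(95 + (-46 - 1*(-64))))) = 1/(-66038 + 159) = 1/(-65879) = -1/65879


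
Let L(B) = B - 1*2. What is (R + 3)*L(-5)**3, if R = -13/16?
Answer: -12005/16 ≈ -750.31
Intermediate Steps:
L(B) = -2 + B (L(B) = B - 2 = -2 + B)
R = -13/16 ≈ -0.81250
(R + 3)*L(-5)**3 = (-13/16 + 3)*(-2 - 5)**3 = (35/16)*(-7)**3 = (35/16)*(-343) = -12005/16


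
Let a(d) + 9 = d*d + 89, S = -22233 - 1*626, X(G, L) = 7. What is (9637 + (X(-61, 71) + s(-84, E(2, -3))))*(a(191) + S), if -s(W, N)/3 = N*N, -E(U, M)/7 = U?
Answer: 124085312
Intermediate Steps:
E(U, M) = -7*U
s(W, N) = -3*N² (s(W, N) = -3*N*N = -3*N²)
S = -22859 (S = -22233 - 626 = -22859)
a(d) = 80 + d² (a(d) = -9 + (d*d + 89) = -9 + (d² + 89) = -9 + (89 + d²) = 80 + d²)
(9637 + (X(-61, 71) + s(-84, E(2, -3))))*(a(191) + S) = (9637 + (7 - 3*(-7*2)²))*((80 + 191²) - 22859) = (9637 + (7 - 3*(-14)²))*((80 + 36481) - 22859) = (9637 + (7 - 3*196))*(36561 - 22859) = (9637 + (7 - 588))*13702 = (9637 - 581)*13702 = 9056*13702 = 124085312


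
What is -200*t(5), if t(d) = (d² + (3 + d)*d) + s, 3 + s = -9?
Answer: -10600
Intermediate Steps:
s = -12 (s = -3 - 9 = -12)
t(d) = -12 + d² + d*(3 + d) (t(d) = (d² + (3 + d)*d) - 12 = (d² + d*(3 + d)) - 12 = -12 + d² + d*(3 + d))
-200*t(5) = -200*(-12 + 2*5² + 3*5) = -200*(-12 + 2*25 + 15) = -200*(-12 + 50 + 15) = -200*53 = -10600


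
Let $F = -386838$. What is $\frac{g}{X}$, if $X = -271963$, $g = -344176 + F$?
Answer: $\frac{731014}{271963} \approx 2.6879$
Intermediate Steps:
$g = -731014$ ($g = -344176 - 386838 = -731014$)
$\frac{g}{X} = - \frac{731014}{-271963} = \left(-731014\right) \left(- \frac{1}{271963}\right) = \frac{731014}{271963}$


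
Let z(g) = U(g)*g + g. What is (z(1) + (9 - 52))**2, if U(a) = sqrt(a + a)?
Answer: (42 - sqrt(2))**2 ≈ 1647.2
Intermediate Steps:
U(a) = sqrt(2)*sqrt(a) (U(a) = sqrt(2*a) = sqrt(2)*sqrt(a))
z(g) = g + sqrt(2)*g**(3/2) (z(g) = (sqrt(2)*sqrt(g))*g + g = sqrt(2)*g**(3/2) + g = g + sqrt(2)*g**(3/2))
(z(1) + (9 - 52))**2 = ((1 + sqrt(2)*1**(3/2)) + (9 - 52))**2 = ((1 + sqrt(2)*1) - 43)**2 = ((1 + sqrt(2)) - 43)**2 = (-42 + sqrt(2))**2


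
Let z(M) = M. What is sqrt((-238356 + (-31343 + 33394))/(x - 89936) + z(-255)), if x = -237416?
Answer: I*sqrt(6812068680290)/163676 ≈ 15.946*I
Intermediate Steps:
sqrt((-238356 + (-31343 + 33394))/(x - 89936) + z(-255)) = sqrt((-238356 + (-31343 + 33394))/(-237416 - 89936) - 255) = sqrt((-238356 + 2051)/(-327352) - 255) = sqrt(-236305*(-1/327352) - 255) = sqrt(236305/327352 - 255) = sqrt(-83238455/327352) = I*sqrt(6812068680290)/163676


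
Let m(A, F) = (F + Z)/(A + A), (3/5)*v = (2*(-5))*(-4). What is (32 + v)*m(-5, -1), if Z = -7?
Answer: 1184/15 ≈ 78.933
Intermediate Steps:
v = 200/3 (v = 5*((2*(-5))*(-4))/3 = 5*(-10*(-4))/3 = (5/3)*40 = 200/3 ≈ 66.667)
m(A, F) = (-7 + F)/(2*A) (m(A, F) = (F - 7)/(A + A) = (-7 + F)/((2*A)) = (-7 + F)*(1/(2*A)) = (-7 + F)/(2*A))
(32 + v)*m(-5, -1) = (32 + 200/3)*((1/2)*(-7 - 1)/(-5)) = 296*((1/2)*(-1/5)*(-8))/3 = (296/3)*(4/5) = 1184/15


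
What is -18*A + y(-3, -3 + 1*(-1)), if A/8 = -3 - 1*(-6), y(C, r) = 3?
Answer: -429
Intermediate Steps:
A = 24 (A = 8*(-3 - 1*(-6)) = 8*(-3 + 6) = 8*3 = 24)
-18*A + y(-3, -3 + 1*(-1)) = -18*24 + 3 = -432 + 3 = -429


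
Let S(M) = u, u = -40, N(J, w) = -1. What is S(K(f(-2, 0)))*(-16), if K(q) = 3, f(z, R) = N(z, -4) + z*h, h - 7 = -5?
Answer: 640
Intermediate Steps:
h = 2 (h = 7 - 5 = 2)
f(z, R) = -1 + 2*z (f(z, R) = -1 + z*2 = -1 + 2*z)
S(M) = -40
S(K(f(-2, 0)))*(-16) = -40*(-16) = 640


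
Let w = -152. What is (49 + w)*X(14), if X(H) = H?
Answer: -1442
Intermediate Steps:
(49 + w)*X(14) = (49 - 152)*14 = -103*14 = -1442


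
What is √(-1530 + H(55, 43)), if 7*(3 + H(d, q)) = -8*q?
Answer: 5*I*√3101/7 ≈ 39.776*I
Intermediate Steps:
H(d, q) = -3 - 8*q/7 (H(d, q) = -3 + (-8*q)/7 = -3 - 8*q/7)
√(-1530 + H(55, 43)) = √(-1530 + (-3 - 8/7*43)) = √(-1530 + (-3 - 344/7)) = √(-1530 - 365/7) = √(-11075/7) = 5*I*√3101/7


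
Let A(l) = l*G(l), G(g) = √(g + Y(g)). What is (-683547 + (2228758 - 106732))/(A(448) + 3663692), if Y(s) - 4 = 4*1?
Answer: 1317536001117/3355636887460 - 80554824*√114/838909221865 ≈ 0.39161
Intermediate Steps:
Y(s) = 8 (Y(s) = 4 + 4*1 = 4 + 4 = 8)
G(g) = √(8 + g) (G(g) = √(g + 8) = √(8 + g))
A(l) = l*√(8 + l)
(-683547 + (2228758 - 106732))/(A(448) + 3663692) = (-683547 + (2228758 - 106732))/(448*√(8 + 448) + 3663692) = (-683547 + 2122026)/(448*√456 + 3663692) = 1438479/(448*(2*√114) + 3663692) = 1438479/(896*√114 + 3663692) = 1438479/(3663692 + 896*√114)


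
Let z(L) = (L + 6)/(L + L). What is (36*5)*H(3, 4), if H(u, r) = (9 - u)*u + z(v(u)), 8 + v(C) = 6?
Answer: 3060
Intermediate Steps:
v(C) = -2 (v(C) = -8 + 6 = -2)
z(L) = (6 + L)/(2*L) (z(L) = (6 + L)/((2*L)) = (6 + L)*(1/(2*L)) = (6 + L)/(2*L))
H(u, r) = -1 + u*(9 - u) (H(u, r) = (9 - u)*u + (1/2)*(6 - 2)/(-2) = u*(9 - u) + (1/2)*(-1/2)*4 = u*(9 - u) - 1 = -1 + u*(9 - u))
(36*5)*H(3, 4) = (36*5)*(-1 - 1*3**2 + 9*3) = 180*(-1 - 1*9 + 27) = 180*(-1 - 9 + 27) = 180*17 = 3060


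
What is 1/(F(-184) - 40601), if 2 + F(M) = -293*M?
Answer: 1/13309 ≈ 7.5137e-5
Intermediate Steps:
F(M) = -2 - 293*M
1/(F(-184) - 40601) = 1/((-2 - 293*(-184)) - 40601) = 1/((-2 + 53912) - 40601) = 1/(53910 - 40601) = 1/13309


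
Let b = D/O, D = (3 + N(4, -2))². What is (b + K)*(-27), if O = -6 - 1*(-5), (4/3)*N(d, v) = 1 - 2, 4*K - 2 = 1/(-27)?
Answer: 1975/16 ≈ 123.44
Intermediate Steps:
K = 53/108 (K = ½ + (¼)/(-27) = ½ + (¼)*(-1/27) = ½ - 1/108 = 53/108 ≈ 0.49074)
N(d, v) = -¾ (N(d, v) = 3*(1 - 2)/4 = (¾)*(-1) = -¾)
D = 81/16 (D = (3 - ¾)² = (9/4)² = 81/16 ≈ 5.0625)
O = -1 (O = -6 + 5 = -1)
b = -81/16 (b = (81/16)/(-1) = (81/16)*(-1) = -81/16 ≈ -5.0625)
(b + K)*(-27) = (-81/16 + 53/108)*(-27) = -1975/432*(-27) = 1975/16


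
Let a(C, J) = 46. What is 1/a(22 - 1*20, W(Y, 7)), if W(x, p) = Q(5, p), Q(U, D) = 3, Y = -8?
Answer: 1/46 ≈ 0.021739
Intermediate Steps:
W(x, p) = 3
1/a(22 - 1*20, W(Y, 7)) = 1/46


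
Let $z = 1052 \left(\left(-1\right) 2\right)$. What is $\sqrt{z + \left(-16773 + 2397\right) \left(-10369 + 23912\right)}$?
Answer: $4 i \sqrt{12168517} \approx 13953.0 i$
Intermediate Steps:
$z = -2104$ ($z = 1052 \left(-2\right) = -2104$)
$\sqrt{z + \left(-16773 + 2397\right) \left(-10369 + 23912\right)} = \sqrt{-2104 + \left(-16773 + 2397\right) \left(-10369 + 23912\right)} = \sqrt{-2104 - 194694168} = \sqrt{-194696272} = 4 i \sqrt{12168517}$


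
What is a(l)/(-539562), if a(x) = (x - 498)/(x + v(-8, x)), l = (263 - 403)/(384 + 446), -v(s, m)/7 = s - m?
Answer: 10337/611863308 ≈ 1.6894e-5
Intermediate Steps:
v(s, m) = -7*s + 7*m (v(s, m) = -7*(s - m) = -7*s + 7*m)
l = -14/83 (l = -140/830 = -140*1/830 = -14/83 ≈ -0.16867)
a(x) = (-498 + x)/(56 + 8*x) (a(x) = (x - 498)/(x + (-7*(-8) + 7*x)) = (-498 + x)/(x + (56 + 7*x)) = (-498 + x)/(56 + 8*x))
a(l)/(-539562) = ((-498 - 14/83)/(8*(7 - 14/83)))/(-539562) = ((⅛)*(-41348/83)/(567/83))*(-1/539562) = ((⅛)*(83/567)*(-41348/83))*(-1/539562) = -10337/1134*(-1/539562) = 10337/611863308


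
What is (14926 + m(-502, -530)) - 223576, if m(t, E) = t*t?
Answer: 43354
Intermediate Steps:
m(t, E) = t**2
(14926 + m(-502, -530)) - 223576 = (14926 + (-502)**2) - 223576 = (14926 + 252004) - 223576 = 266930 - 223576 = 43354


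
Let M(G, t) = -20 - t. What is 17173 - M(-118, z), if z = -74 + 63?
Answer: 17182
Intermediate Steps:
z = -11
17173 - M(-118, z) = 17173 - (-20 - 1*(-11)) = 17173 - (-20 + 11) = 17173 - 1*(-9) = 17173 + 9 = 17182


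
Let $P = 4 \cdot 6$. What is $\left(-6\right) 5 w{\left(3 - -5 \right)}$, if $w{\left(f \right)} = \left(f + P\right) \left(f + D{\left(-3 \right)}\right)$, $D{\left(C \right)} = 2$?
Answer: $-9600$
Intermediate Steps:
$P = 24$
$w{\left(f \right)} = \left(2 + f\right) \left(24 + f\right)$ ($w{\left(f \right)} = \left(f + 24\right) \left(f + 2\right) = \left(24 + f\right) \left(2 + f\right) = \left(2 + f\right) \left(24 + f\right)$)
$\left(-6\right) 5 w{\left(3 - -5 \right)} = \left(-6\right) 5 \left(48 + \left(3 - -5\right)^{2} + 26 \left(3 - -5\right)\right) = - 30 \left(48 + \left(3 + 5\right)^{2} + 26 \left(3 + 5\right)\right) = - 30 \left(48 + 8^{2} + 26 \cdot 8\right) = - 30 \left(48 + 64 + 208\right) = \left(-30\right) 320 = -9600$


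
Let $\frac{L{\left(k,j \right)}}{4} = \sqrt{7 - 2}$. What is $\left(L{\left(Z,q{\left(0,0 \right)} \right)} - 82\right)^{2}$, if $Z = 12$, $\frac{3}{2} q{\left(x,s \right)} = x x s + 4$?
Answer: $6804 - 656 \sqrt{5} \approx 5337.1$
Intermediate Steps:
$q{\left(x,s \right)} = \frac{8}{3} + \frac{2 s x^{2}}{3}$ ($q{\left(x,s \right)} = \frac{2 \left(x x s + 4\right)}{3} = \frac{2 \left(x^{2} s + 4\right)}{3} = \frac{2 \left(s x^{2} + 4\right)}{3} = \frac{2 \left(4 + s x^{2}\right)}{3} = \frac{8}{3} + \frac{2 s x^{2}}{3}$)
$L{\left(k,j \right)} = 4 \sqrt{5}$ ($L{\left(k,j \right)} = 4 \sqrt{7 - 2} = 4 \sqrt{5}$)
$\left(L{\left(Z,q{\left(0,0 \right)} \right)} - 82\right)^{2} = \left(4 \sqrt{5} - 82\right)^{2} = \left(-82 + 4 \sqrt{5}\right)^{2}$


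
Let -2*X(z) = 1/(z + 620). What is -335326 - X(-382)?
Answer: -159615175/476 ≈ -3.3533e+5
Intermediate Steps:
X(z) = -1/(2*(620 + z)) (X(z) = -1/(2*(z + 620)) = -1/(2*(620 + z)))
-335326 - X(-382) = -335326 - (-1)/(1240 + 2*(-382)) = -335326 - (-1)/(1240 - 764) = -335326 - (-1)/476 = -335326 - 1*(-1/476) = -335326 + 1/476 = -159615175/476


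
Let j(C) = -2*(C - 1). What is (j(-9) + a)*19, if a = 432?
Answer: 8588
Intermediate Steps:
j(C) = 2 - 2*C (j(C) = -2*(-1 + C) = 2 - 2*C)
(j(-9) + a)*19 = ((2 - 2*(-9)) + 432)*19 = ((2 + 18) + 432)*19 = (20 + 432)*19 = 452*19 = 8588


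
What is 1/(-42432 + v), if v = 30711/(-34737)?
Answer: -11579/491330365 ≈ -2.3567e-5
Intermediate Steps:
v = -10237/11579 (v = 30711*(-1/34737) = -10237/11579 ≈ -0.88410)
1/(-42432 + v) = 1/(-42432 - 10237/11579) = 1/(-491330365/11579) = -11579/491330365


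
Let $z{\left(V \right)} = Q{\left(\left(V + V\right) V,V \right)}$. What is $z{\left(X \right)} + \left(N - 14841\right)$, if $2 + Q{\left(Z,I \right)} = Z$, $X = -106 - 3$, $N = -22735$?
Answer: $-13816$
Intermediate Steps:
$X = -109$
$Q{\left(Z,I \right)} = -2 + Z$
$z{\left(V \right)} = -2 + 2 V^{2}$ ($z{\left(V \right)} = -2 + \left(V + V\right) V = -2 + 2 V V = -2 + 2 V^{2}$)
$z{\left(X \right)} + \left(N - 14841\right) = \left(-2 + 2 \left(-109\right)^{2}\right) - 37576 = \left(-2 + 2 \cdot 11881\right) - 37576 = \left(-2 + 23762\right) - 37576 = 23760 - 37576 = -13816$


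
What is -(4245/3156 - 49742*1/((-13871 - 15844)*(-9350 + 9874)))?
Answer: -788743303/585011940 ≈ -1.3483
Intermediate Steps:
-(4245/3156 - 49742*1/((-13871 - 15844)*(-9350 + 9874))) = -(4245*(1/3156) - 49742/(524*(-29715))) = -(1415/1052 - 49742/(-15570660)) = -(1415/1052 - 49742*(-1/15570660)) = -(1415/1052 + 3553/1112190) = -1*788743303/585011940 = -788743303/585011940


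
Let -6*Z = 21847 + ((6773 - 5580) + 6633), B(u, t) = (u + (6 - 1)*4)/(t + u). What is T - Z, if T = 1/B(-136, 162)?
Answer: 143413/29 ≈ 4945.3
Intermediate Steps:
B(u, t) = (20 + u)/(t + u) (B(u, t) = (u + 5*4)/(t + u) = (u + 20)/(t + u) = (20 + u)/(t + u))
T = -13/58 (T = 1/((20 - 136)/(162 - 136)) = 1/(-116/26) = 1/((1/26)*(-116)) = 1/(-58/13) = -13/58 ≈ -0.22414)
Z = -9891/2 (Z = -(21847 + ((6773 - 5580) + 6633))/6 = -(21847 + (1193 + 6633))/6 = -(21847 + 7826)/6 = -⅙*29673 = -9891/2 ≈ -4945.5)
T - Z = -13/58 - 1*(-9891/2) = -13/58 + 9891/2 = 143413/29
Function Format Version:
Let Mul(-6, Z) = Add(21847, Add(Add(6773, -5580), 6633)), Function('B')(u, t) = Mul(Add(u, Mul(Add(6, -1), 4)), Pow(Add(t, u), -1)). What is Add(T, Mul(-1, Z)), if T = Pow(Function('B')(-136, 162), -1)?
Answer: Rational(143413, 29) ≈ 4945.3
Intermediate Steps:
Function('B')(u, t) = Mul(Pow(Add(t, u), -1), Add(20, u)) (Function('B')(u, t) = Mul(Add(u, Mul(5, 4)), Pow(Add(t, u), -1)) = Mul(Add(u, 20), Pow(Add(t, u), -1)) = Mul(Add(20, u), Pow(Add(t, u), -1)) = Mul(Pow(Add(t, u), -1), Add(20, u)))
T = Rational(-13, 58) (T = Pow(Mul(Pow(Add(162, -136), -1), Add(20, -136)), -1) = Pow(Mul(Pow(26, -1), -116), -1) = Pow(Mul(Rational(1, 26), -116), -1) = Pow(Rational(-58, 13), -1) = Rational(-13, 58) ≈ -0.22414)
Z = Rational(-9891, 2) (Z = Mul(Rational(-1, 6), Add(21847, Add(Add(6773, -5580), 6633))) = Mul(Rational(-1, 6), Add(21847, Add(1193, 6633))) = Mul(Rational(-1, 6), Add(21847, 7826)) = Mul(Rational(-1, 6), 29673) = Rational(-9891, 2) ≈ -4945.5)
Add(T, Mul(-1, Z)) = Add(Rational(-13, 58), Mul(-1, Rational(-9891, 2))) = Add(Rational(-13, 58), Rational(9891, 2)) = Rational(143413, 29)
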